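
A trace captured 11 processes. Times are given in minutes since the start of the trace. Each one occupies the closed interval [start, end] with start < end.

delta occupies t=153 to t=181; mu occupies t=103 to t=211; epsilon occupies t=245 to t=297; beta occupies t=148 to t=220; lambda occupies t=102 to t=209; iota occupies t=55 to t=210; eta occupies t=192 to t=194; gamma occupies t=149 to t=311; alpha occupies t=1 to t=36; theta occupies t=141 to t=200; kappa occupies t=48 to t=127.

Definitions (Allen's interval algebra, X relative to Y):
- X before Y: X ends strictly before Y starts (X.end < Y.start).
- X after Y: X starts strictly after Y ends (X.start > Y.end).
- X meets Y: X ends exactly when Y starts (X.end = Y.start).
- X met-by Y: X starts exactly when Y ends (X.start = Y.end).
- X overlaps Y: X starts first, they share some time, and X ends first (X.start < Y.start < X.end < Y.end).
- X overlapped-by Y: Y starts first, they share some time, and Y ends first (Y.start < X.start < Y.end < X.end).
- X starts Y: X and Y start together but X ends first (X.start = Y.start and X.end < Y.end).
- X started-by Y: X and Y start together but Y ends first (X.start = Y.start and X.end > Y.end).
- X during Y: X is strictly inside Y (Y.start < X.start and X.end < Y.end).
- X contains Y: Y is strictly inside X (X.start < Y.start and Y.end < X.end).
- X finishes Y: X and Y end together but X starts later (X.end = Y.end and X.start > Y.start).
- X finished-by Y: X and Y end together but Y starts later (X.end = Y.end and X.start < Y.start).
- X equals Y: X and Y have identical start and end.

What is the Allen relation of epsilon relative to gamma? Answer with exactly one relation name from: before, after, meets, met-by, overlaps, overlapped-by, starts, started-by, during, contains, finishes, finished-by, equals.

during

epsilon = [t=245, t=297]; gamma = [t=149, t=311].
Compare endpoints: epsilon.start > gamma.start, epsilon.start < gamma.end, epsilon.end > gamma.start, epsilon.end < gamma.end.
That pattern is 'during'.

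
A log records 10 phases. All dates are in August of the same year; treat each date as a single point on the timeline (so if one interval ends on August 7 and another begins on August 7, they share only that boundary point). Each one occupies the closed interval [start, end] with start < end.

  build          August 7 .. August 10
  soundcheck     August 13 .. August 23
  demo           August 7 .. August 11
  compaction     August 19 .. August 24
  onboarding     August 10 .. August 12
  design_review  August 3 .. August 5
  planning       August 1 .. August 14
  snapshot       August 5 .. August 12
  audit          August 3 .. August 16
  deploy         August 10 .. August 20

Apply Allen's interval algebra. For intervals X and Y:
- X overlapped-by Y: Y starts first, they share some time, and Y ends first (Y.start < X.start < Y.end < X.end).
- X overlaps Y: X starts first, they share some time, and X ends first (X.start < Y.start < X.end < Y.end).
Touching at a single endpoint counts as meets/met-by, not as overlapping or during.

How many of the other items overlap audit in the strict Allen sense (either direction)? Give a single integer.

3

Target audit = [August 3, August 16].
build [August 7, August 10] → during → no.
compaction [August 19, August 24] → after → no.
demo [August 7, August 11] → during → no.
deploy [August 10, August 20] → overlapped-by → counts.
design_review [August 3, August 5] → starts → no.
onboarding [August 10, August 12] → during → no.
planning [August 1, August 14] → overlaps → counts.
snapshot [August 5, August 12] → during → no.
soundcheck [August 13, August 23] → overlapped-by → counts.
Total: 3.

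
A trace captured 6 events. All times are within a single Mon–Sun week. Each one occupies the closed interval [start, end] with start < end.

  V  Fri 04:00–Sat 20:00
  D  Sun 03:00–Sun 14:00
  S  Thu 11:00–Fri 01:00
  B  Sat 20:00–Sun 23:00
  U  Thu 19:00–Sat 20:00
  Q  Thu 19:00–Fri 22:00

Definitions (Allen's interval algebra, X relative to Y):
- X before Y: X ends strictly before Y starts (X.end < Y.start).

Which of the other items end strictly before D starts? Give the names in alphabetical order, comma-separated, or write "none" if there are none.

Q, S, U, V

Target D = [Sun 03:00, Sun 14:00].
B [Sat 20:00, Sun 23:00] → contains → no.
Q [Thu 19:00, Fri 22:00] → before → yes.
S [Thu 11:00, Fri 01:00] → before → yes.
U [Thu 19:00, Sat 20:00] → before → yes.
V [Fri 04:00, Sat 20:00] → before → yes.
Result: Q, S, U, V.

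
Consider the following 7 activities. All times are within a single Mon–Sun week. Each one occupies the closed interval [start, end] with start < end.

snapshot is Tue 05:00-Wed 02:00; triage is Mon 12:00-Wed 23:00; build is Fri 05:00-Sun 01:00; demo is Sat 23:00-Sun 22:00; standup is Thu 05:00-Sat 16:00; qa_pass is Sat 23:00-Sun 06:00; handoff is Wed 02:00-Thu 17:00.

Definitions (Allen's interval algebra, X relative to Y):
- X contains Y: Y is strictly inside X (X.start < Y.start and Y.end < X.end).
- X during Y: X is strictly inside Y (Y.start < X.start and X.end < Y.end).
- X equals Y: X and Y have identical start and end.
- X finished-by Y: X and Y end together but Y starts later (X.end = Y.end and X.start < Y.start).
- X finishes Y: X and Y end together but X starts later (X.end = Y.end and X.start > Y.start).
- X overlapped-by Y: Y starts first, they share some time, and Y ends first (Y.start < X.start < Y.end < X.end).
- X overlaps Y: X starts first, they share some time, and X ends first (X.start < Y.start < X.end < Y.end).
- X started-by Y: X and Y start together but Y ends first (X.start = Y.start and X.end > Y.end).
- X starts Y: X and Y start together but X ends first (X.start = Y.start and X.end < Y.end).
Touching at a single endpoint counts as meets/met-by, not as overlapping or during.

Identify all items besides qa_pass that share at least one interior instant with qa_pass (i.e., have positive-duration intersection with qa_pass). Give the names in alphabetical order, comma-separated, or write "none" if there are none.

Target qa_pass = [Sat 23:00, Sun 06:00].
build [Fri 05:00, Sun 01:00] → overlaps → yes.
demo [Sat 23:00, Sun 22:00] → started-by → yes.
handoff [Wed 02:00, Thu 17:00] → before → no.
snapshot [Tue 05:00, Wed 02:00] → before → no.
standup [Thu 05:00, Sat 16:00] → before → no.
triage [Mon 12:00, Wed 23:00] → before → no.
Result: build, demo.

build, demo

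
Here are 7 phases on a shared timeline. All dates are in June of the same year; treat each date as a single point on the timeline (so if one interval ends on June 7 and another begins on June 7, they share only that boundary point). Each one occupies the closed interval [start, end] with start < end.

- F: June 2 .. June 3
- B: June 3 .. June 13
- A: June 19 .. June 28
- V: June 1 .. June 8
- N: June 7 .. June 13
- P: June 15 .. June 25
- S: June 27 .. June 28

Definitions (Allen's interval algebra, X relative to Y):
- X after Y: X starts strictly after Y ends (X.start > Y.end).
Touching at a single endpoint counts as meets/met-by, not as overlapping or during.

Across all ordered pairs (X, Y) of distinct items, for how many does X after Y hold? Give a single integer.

14

Checking all 42 ordered pairs for relation 'after'; matching pairs in alphabetical order:
(A, B): A after B ✓
(A, F): A after F ✓
(A, N): A after N ✓
(A, V): A after V ✓
(N, F): N after F ✓
(P, B): P after B ✓
(P, F): P after F ✓
(P, N): P after N ✓
(P, V): P after V ✓
(S, B): S after B ✓
(S, F): S after F ✓
(S, N): S after N ✓
(S, P): S after P ✓
(S, V): S after V ✓
Count: 14.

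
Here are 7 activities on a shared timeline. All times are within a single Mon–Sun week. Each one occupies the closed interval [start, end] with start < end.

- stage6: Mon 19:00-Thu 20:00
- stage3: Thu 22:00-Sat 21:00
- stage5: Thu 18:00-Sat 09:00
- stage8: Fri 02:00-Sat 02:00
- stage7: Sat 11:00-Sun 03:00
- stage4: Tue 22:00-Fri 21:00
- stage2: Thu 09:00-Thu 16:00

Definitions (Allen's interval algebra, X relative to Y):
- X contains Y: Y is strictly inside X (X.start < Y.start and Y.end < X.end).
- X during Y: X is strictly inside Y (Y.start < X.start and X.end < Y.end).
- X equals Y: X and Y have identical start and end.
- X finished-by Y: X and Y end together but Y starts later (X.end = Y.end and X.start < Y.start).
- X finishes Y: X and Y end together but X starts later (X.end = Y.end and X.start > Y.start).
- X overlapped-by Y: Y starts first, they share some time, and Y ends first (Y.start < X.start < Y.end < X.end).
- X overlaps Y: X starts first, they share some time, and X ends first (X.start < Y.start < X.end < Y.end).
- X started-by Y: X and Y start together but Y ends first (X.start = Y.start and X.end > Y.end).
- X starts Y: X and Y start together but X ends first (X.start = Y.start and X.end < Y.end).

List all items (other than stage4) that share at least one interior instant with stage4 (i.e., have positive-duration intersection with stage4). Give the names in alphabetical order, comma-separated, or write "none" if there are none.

Target stage4 = [Tue 22:00, Fri 21:00].
stage2 [Thu 09:00, Thu 16:00] → during → yes.
stage3 [Thu 22:00, Sat 21:00] → overlapped-by → yes.
stage5 [Thu 18:00, Sat 09:00] → overlapped-by → yes.
stage6 [Mon 19:00, Thu 20:00] → overlaps → yes.
stage7 [Sat 11:00, Sun 03:00] → after → no.
stage8 [Fri 02:00, Sat 02:00] → overlapped-by → yes.
Result: stage2, stage3, stage5, stage6, stage8.

stage2, stage3, stage5, stage6, stage8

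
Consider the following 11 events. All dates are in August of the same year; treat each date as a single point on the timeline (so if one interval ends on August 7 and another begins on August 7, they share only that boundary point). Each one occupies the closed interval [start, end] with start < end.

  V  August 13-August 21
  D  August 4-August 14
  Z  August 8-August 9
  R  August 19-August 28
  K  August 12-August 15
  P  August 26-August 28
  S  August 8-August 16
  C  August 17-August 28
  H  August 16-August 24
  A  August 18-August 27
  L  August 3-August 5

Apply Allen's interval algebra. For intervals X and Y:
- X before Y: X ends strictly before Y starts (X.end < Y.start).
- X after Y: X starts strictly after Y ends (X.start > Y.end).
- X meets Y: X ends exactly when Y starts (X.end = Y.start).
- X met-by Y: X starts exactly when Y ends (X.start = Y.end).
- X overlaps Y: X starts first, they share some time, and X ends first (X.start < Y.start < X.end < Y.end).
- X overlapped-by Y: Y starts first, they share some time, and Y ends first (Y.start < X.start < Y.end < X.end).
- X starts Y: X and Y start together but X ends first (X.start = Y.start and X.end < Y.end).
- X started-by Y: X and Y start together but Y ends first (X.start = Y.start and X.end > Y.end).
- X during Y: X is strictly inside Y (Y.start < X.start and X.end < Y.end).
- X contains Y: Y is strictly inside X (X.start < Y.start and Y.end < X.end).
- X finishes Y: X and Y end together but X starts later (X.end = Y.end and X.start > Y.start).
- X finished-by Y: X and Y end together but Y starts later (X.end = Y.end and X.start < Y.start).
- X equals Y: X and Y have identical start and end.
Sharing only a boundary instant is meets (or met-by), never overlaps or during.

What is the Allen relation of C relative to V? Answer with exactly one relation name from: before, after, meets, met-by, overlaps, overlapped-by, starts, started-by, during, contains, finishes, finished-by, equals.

C = [August 17, August 28]; V = [August 13, August 21].
Compare endpoints: C.start > V.start, C.start < V.end, C.end > V.start, C.end > V.end.
That pattern is 'overlapped-by'.

overlapped-by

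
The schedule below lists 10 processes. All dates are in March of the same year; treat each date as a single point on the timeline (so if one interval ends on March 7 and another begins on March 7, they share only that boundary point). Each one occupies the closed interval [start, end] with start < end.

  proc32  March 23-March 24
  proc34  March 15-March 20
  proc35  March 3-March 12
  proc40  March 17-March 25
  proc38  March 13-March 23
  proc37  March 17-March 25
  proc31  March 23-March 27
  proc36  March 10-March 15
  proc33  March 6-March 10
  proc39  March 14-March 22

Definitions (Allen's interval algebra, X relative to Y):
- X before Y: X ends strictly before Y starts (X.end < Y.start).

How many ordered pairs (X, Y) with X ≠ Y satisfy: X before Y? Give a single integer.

Checking all 90 ordered pairs for relation 'before'; matching pairs in alphabetical order:
(proc33, proc31): proc33 before proc31 ✓
(proc33, proc32): proc33 before proc32 ✓
(proc33, proc34): proc33 before proc34 ✓
(proc33, proc37): proc33 before proc37 ✓
(proc33, proc38): proc33 before proc38 ✓
(proc33, proc39): proc33 before proc39 ✓
(proc33, proc40): proc33 before proc40 ✓
(proc34, proc31): proc34 before proc31 ✓
(proc34, proc32): proc34 before proc32 ✓
(proc35, proc31): proc35 before proc31 ✓
(proc35, proc32): proc35 before proc32 ✓
(proc35, proc34): proc35 before proc34 ✓
(proc35, proc37): proc35 before proc37 ✓
(proc35, proc38): proc35 before proc38 ✓
(proc35, proc39): proc35 before proc39 ✓
(proc35, proc40): proc35 before proc40 ✓
(proc36, proc31): proc36 before proc31 ✓
(proc36, proc32): proc36 before proc32 ✓
(proc36, proc37): proc36 before proc37 ✓
(proc36, proc40): proc36 before proc40 ✓
(proc39, proc31): proc39 before proc31 ✓
(proc39, proc32): proc39 before proc32 ✓
Count: 22.

22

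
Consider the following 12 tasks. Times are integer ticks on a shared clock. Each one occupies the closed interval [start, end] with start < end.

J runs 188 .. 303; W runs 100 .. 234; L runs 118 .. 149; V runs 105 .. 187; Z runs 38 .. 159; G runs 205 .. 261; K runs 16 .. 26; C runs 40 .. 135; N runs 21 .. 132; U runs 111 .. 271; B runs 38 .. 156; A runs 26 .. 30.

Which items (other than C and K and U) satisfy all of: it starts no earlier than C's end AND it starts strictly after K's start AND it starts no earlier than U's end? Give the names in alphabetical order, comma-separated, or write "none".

none

Conditions: its start is no earlier than C's end (X.start >= 135) AND its start is strictly after K's start (X.start > 16) AND its start is no earlier than U's end (X.start >= 271).
A: start 26 >= 135? ✗; start 26 > 16? ✓; start 26 >= 271? ✗ → no.
B: start 38 >= 135? ✗; start 38 > 16? ✓; start 38 >= 271? ✗ → no.
G: start 205 >= 135? ✓; start 205 > 16? ✓; start 205 >= 271? ✗ → no.
J: start 188 >= 135? ✓; start 188 > 16? ✓; start 188 >= 271? ✗ → no.
L: start 118 >= 135? ✗; start 118 > 16? ✓; start 118 >= 271? ✗ → no.
N: start 21 >= 135? ✗; start 21 > 16? ✓; start 21 >= 271? ✗ → no.
V: start 105 >= 135? ✗; start 105 > 16? ✓; start 105 >= 271? ✗ → no.
W: start 100 >= 135? ✗; start 100 > 16? ✓; start 100 >= 271? ✗ → no.
Z: start 38 >= 135? ✗; start 38 > 16? ✓; start 38 >= 271? ✗ → no.
Result: none.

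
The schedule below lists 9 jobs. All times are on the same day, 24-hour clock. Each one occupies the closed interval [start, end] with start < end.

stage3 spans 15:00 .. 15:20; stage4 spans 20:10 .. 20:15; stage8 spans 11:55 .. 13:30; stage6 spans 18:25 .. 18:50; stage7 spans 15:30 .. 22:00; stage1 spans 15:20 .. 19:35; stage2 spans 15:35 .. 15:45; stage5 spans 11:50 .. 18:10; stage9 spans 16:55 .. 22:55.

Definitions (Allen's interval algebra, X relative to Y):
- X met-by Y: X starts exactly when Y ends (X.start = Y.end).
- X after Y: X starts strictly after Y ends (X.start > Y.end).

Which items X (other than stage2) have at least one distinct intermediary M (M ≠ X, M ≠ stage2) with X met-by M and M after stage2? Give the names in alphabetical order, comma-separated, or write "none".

none

Target stage2 = [15:35, 15:45].
Intermediaries M with M after stage2: stage4, stage6, stage9.
Via stage4 — items with X met-by stage4: none.
Via stage6 — items with X met-by stage6: none.
Via stage9 — items with X met-by stage9: none.
Union: none.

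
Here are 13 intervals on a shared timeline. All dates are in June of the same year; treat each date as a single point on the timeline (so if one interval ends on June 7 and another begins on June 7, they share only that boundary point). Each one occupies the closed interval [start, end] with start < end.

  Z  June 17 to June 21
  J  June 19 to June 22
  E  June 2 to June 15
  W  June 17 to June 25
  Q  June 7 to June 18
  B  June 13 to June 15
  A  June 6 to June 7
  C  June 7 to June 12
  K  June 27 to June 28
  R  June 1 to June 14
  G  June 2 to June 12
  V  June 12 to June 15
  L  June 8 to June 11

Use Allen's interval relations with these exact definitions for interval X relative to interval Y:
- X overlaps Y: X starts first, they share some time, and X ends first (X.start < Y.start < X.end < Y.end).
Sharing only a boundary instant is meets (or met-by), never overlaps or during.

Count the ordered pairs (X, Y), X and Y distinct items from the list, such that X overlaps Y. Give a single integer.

Checking all 156 ordered pairs for relation 'overlaps'; matching pairs in alphabetical order:
(E, Q): E overlaps Q ✓
(G, Q): G overlaps Q ✓
(Q, W): Q overlaps W ✓
(Q, Z): Q overlaps Z ✓
(R, B): R overlaps B ✓
(R, E): R overlaps E ✓
(R, Q): R overlaps Q ✓
(R, V): R overlaps V ✓
(Z, J): Z overlaps J ✓
Count: 9.

9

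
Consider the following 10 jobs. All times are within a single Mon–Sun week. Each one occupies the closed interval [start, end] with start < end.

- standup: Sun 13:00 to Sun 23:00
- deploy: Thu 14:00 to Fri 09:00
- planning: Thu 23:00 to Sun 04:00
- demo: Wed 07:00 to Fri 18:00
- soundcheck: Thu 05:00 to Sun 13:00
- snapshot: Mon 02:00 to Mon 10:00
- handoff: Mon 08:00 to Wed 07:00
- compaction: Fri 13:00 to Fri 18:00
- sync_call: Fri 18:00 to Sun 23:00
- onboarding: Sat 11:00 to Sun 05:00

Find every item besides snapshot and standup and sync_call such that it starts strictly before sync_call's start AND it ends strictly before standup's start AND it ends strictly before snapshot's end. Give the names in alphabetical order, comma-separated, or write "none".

Conditions: its start is strictly before sync_call's start (X.start < Fri 18:00) AND its end is strictly before standup's start (X.end < Sun 13:00) AND its end is strictly before snapshot's end (X.end < Mon 10:00).
compaction: start Fri 13:00 < Fri 18:00? ✓; end Fri 18:00 < Sun 13:00? ✓; end Fri 18:00 < Mon 10:00? ✗ → no.
demo: start Wed 07:00 < Fri 18:00? ✓; end Fri 18:00 < Sun 13:00? ✓; end Fri 18:00 < Mon 10:00? ✗ → no.
deploy: start Thu 14:00 < Fri 18:00? ✓; end Fri 09:00 < Sun 13:00? ✓; end Fri 09:00 < Mon 10:00? ✗ → no.
handoff: start Mon 08:00 < Fri 18:00? ✓; end Wed 07:00 < Sun 13:00? ✓; end Wed 07:00 < Mon 10:00? ✗ → no.
onboarding: start Sat 11:00 < Fri 18:00? ✗; end Sun 05:00 < Sun 13:00? ✓; end Sun 05:00 < Mon 10:00? ✗ → no.
planning: start Thu 23:00 < Fri 18:00? ✓; end Sun 04:00 < Sun 13:00? ✓; end Sun 04:00 < Mon 10:00? ✗ → no.
soundcheck: start Thu 05:00 < Fri 18:00? ✓; end Sun 13:00 < Sun 13:00? ✗; end Sun 13:00 < Mon 10:00? ✗ → no.
Result: none.

none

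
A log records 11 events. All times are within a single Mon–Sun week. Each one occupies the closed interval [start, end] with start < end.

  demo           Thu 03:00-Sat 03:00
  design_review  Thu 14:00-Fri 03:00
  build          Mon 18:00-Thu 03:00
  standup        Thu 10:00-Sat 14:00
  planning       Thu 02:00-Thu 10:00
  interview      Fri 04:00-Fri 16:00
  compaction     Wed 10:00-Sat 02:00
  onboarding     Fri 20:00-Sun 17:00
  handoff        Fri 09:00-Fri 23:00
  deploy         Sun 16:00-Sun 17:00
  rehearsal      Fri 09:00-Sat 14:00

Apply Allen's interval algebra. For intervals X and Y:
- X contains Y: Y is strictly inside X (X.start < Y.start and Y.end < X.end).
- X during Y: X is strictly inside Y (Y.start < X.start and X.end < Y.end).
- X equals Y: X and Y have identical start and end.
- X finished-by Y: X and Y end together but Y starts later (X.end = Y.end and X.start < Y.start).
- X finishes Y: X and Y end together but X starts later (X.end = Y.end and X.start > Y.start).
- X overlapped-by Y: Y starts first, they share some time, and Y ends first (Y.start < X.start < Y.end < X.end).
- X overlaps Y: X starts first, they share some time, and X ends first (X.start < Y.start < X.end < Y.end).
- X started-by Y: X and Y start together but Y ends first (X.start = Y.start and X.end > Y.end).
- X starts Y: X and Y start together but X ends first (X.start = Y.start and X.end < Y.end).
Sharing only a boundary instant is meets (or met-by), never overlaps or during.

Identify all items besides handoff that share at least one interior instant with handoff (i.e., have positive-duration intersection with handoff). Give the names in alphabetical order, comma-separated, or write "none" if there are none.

Target handoff = [Fri 09:00, Fri 23:00].
build [Mon 18:00, Thu 03:00] → before → no.
compaction [Wed 10:00, Sat 02:00] → contains → yes.
demo [Thu 03:00, Sat 03:00] → contains → yes.
deploy [Sun 16:00, Sun 17:00] → after → no.
design_review [Thu 14:00, Fri 03:00] → before → no.
interview [Fri 04:00, Fri 16:00] → overlaps → yes.
onboarding [Fri 20:00, Sun 17:00] → overlapped-by → yes.
planning [Thu 02:00, Thu 10:00] → before → no.
rehearsal [Fri 09:00, Sat 14:00] → started-by → yes.
standup [Thu 10:00, Sat 14:00] → contains → yes.
Result: compaction, demo, interview, onboarding, rehearsal, standup.

compaction, demo, interview, onboarding, rehearsal, standup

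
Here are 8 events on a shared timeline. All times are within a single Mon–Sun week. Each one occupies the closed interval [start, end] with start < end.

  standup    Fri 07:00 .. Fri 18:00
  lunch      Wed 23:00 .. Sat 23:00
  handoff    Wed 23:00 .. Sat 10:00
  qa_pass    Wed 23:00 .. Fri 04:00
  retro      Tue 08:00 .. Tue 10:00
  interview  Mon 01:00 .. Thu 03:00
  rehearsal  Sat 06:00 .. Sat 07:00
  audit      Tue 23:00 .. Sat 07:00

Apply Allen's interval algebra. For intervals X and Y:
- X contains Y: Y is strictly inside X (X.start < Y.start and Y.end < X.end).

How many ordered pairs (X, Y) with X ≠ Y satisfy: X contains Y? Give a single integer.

7

Checking all 56 ordered pairs for relation 'contains'; matching pairs in alphabetical order:
(audit, qa_pass): audit contains qa_pass ✓
(audit, standup): audit contains standup ✓
(handoff, rehearsal): handoff contains rehearsal ✓
(handoff, standup): handoff contains standup ✓
(interview, retro): interview contains retro ✓
(lunch, rehearsal): lunch contains rehearsal ✓
(lunch, standup): lunch contains standup ✓
Count: 7.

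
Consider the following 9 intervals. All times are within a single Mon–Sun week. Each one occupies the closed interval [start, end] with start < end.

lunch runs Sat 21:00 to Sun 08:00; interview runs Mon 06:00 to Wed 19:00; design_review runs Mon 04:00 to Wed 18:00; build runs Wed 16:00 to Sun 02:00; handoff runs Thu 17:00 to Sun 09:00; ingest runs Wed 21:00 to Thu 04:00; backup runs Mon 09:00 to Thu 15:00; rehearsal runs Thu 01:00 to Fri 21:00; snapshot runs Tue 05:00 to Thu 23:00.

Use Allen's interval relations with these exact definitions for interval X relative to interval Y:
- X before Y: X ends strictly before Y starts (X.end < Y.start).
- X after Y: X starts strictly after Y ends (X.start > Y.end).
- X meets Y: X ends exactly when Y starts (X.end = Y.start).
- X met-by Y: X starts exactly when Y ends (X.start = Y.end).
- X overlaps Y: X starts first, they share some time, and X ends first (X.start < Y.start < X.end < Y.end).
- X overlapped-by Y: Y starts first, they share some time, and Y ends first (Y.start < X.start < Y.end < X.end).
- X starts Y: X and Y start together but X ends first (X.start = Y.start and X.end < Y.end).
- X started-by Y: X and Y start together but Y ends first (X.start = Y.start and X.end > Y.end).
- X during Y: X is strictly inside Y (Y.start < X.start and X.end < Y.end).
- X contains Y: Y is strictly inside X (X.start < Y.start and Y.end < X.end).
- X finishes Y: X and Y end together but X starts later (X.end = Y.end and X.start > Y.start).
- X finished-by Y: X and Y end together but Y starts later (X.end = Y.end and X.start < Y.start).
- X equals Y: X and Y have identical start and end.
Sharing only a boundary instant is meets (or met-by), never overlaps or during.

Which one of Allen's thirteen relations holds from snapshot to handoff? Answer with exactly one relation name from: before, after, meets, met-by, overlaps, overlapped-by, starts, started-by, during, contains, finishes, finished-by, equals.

overlaps

snapshot = [Tue 05:00, Thu 23:00]; handoff = [Thu 17:00, Sun 09:00].
Compare endpoints: snapshot.start < handoff.start, snapshot.start < handoff.end, snapshot.end > handoff.start, snapshot.end < handoff.end.
That pattern is 'overlaps'.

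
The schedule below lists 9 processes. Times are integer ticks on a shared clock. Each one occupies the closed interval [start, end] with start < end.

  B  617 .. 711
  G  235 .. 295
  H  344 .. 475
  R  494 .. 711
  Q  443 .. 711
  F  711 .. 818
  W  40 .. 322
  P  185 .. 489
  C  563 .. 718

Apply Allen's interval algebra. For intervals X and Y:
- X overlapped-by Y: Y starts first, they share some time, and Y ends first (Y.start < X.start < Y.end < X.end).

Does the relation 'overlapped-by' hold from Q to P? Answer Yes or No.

Q = [443, 711], P = [185, 489].
Actual relation of Q to P: overlapped-by.
Asked whether 'overlapped-by' holds → Yes.

Yes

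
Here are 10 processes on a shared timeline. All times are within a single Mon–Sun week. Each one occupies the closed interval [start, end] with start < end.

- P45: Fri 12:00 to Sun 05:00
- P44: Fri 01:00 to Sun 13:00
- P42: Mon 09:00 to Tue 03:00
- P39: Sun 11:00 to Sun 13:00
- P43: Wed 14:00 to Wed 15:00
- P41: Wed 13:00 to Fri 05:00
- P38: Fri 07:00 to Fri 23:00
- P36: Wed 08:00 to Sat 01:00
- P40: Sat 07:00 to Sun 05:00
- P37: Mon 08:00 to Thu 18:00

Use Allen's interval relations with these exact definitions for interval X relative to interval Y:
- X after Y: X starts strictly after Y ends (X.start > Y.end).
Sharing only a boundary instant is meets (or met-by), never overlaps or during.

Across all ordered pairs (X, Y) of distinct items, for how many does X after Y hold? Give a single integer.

28

Checking all 90 ordered pairs for relation 'after'; matching pairs in alphabetical order:
(P36, P42): P36 after P42 ✓
(P38, P37): P38 after P37 ✓
(P38, P41): P38 after P41 ✓
(P38, P42): P38 after P42 ✓
(P38, P43): P38 after P43 ✓
(P39, P36): P39 after P36 ✓
(P39, P37): P39 after P37 ✓
(P39, P38): P39 after P38 ✓
(P39, P40): P39 after P40 ✓
(P39, P41): P39 after P41 ✓
(P39, P42): P39 after P42 ✓
(P39, P43): P39 after P43 ✓
(P39, P45): P39 after P45 ✓
(P40, P36): P40 after P36 ✓
(P40, P37): P40 after P37 ✓
(P40, P38): P40 after P38 ✓
(P40, P41): P40 after P41 ✓
(P40, P42): P40 after P42 ✓
(P40, P43): P40 after P43 ✓
(P41, P42): P41 after P42 ✓
(P43, P42): P43 after P42 ✓
(P44, P37): P44 after P37 ✓
(P44, P42): P44 after P42 ✓
(P44, P43): P44 after P43 ✓
... plus 4 further pairs not listed.
Count: 28.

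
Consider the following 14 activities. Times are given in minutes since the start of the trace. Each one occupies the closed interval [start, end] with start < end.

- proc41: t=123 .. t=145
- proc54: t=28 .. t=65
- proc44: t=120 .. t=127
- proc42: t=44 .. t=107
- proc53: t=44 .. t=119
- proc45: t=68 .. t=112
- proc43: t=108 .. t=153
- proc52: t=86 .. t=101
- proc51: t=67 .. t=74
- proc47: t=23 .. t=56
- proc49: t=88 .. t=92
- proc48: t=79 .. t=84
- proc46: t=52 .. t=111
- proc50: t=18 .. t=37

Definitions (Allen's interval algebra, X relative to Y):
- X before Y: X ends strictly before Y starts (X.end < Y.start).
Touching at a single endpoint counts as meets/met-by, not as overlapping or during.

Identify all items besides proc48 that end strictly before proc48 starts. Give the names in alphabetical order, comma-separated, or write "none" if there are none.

proc47, proc50, proc51, proc54

Target proc48 = [t=79, t=84].
proc41 [t=123, t=145] → after → no.
proc42 [t=44, t=107] → contains → no.
proc43 [t=108, t=153] → after → no.
proc44 [t=120, t=127] → after → no.
proc45 [t=68, t=112] → contains → no.
proc46 [t=52, t=111] → contains → no.
proc47 [t=23, t=56] → before → yes.
proc49 [t=88, t=92] → after → no.
proc50 [t=18, t=37] → before → yes.
proc51 [t=67, t=74] → before → yes.
proc52 [t=86, t=101] → after → no.
proc53 [t=44, t=119] → contains → no.
proc54 [t=28, t=65] → before → yes.
Result: proc47, proc50, proc51, proc54.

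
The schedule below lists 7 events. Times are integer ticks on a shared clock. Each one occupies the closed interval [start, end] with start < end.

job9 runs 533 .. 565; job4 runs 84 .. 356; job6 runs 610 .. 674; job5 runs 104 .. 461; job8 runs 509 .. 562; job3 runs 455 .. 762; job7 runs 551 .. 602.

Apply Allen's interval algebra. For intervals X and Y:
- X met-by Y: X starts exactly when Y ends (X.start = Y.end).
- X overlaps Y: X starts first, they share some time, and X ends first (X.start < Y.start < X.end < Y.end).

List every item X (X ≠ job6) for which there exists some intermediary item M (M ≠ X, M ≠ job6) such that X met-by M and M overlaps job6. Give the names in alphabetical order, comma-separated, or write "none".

none

Target job6 = [610, 674].
Intermediaries M with M overlaps job6: none.
Union: none.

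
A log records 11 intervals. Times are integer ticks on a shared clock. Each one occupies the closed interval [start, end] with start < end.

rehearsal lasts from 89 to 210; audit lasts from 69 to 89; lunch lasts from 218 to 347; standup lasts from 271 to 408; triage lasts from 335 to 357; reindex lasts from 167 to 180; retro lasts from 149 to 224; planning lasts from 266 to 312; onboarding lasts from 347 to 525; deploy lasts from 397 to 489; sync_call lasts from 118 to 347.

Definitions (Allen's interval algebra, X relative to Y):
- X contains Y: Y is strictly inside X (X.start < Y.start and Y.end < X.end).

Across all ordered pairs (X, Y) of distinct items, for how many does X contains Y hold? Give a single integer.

Checking all 110 ordered pairs for relation 'contains'; matching pairs in alphabetical order:
(lunch, planning): lunch contains planning ✓
(onboarding, deploy): onboarding contains deploy ✓
(rehearsal, reindex): rehearsal contains reindex ✓
(retro, reindex): retro contains reindex ✓
(standup, triage): standup contains triage ✓
(sync_call, planning): sync_call contains planning ✓
(sync_call, reindex): sync_call contains reindex ✓
(sync_call, retro): sync_call contains retro ✓
Count: 8.

8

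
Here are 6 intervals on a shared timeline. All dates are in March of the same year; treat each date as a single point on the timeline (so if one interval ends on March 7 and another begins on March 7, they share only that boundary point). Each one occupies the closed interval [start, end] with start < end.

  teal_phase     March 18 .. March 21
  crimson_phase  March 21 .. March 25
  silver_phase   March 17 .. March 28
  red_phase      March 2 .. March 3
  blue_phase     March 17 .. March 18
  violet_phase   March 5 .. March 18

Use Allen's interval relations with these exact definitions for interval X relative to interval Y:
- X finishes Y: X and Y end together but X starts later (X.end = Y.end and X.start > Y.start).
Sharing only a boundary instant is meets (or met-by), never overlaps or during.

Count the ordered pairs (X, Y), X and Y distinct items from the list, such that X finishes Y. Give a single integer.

1

Checking all 30 ordered pairs for relation 'finishes'; matching pairs in alphabetical order:
(blue_phase, violet_phase): blue_phase finishes violet_phase ✓
Count: 1.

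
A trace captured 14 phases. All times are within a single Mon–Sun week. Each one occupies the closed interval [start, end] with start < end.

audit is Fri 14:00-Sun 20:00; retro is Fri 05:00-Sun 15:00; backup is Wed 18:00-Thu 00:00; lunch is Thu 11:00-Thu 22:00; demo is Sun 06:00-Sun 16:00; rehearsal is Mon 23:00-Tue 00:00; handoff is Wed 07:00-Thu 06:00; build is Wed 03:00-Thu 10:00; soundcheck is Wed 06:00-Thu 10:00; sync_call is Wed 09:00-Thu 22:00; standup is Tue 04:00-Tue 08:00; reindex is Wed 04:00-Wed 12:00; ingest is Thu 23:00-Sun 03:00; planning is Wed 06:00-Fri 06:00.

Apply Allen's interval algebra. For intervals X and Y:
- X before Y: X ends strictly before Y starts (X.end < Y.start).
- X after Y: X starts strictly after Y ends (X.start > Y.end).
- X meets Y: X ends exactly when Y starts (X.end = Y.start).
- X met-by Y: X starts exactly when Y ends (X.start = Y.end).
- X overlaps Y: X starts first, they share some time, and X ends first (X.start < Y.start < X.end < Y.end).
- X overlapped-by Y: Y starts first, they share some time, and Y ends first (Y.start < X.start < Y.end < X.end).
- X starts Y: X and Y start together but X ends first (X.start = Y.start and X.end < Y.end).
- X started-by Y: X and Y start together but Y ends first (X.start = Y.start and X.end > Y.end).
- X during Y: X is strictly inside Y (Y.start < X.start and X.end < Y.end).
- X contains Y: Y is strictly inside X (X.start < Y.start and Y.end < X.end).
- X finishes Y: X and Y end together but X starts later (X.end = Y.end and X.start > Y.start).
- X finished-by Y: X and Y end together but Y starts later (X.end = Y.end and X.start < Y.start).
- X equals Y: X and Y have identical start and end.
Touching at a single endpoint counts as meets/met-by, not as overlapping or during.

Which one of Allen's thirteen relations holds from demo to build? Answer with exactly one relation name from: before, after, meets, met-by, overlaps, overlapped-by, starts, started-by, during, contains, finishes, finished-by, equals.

demo = [Sun 06:00, Sun 16:00]; build = [Wed 03:00, Thu 10:00].
Compare endpoints: demo.start > build.start, demo.start > build.end, demo.end > build.start, demo.end > build.end.
That pattern is 'after'.

after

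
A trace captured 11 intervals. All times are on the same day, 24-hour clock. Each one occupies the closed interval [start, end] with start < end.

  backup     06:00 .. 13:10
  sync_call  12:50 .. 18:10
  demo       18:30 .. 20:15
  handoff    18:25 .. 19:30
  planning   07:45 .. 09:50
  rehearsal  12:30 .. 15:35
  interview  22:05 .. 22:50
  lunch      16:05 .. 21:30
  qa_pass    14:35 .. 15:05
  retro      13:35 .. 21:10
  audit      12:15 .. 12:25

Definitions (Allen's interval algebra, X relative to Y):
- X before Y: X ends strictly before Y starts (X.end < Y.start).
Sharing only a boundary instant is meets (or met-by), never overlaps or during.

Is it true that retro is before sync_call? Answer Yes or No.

retro = [13:35, 21:10], sync_call = [12:50, 18:10].
Actual relation of retro to sync_call: overlapped-by.
Asked whether 'before' holds → No.

No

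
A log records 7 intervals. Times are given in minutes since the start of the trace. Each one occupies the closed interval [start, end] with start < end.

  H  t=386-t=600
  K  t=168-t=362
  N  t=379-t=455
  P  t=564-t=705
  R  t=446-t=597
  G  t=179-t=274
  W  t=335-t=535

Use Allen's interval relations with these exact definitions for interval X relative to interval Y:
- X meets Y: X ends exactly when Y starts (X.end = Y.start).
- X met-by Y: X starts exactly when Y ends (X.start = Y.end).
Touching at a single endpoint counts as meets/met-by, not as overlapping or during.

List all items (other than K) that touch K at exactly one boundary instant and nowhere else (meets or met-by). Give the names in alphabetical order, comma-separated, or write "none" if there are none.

none

Target K = [t=168, t=362].
G [t=179, t=274] → during → no.
H [t=386, t=600] → after → no.
N [t=379, t=455] → after → no.
P [t=564, t=705] → after → no.
R [t=446, t=597] → after → no.
W [t=335, t=535] → overlapped-by → no.
Result: none.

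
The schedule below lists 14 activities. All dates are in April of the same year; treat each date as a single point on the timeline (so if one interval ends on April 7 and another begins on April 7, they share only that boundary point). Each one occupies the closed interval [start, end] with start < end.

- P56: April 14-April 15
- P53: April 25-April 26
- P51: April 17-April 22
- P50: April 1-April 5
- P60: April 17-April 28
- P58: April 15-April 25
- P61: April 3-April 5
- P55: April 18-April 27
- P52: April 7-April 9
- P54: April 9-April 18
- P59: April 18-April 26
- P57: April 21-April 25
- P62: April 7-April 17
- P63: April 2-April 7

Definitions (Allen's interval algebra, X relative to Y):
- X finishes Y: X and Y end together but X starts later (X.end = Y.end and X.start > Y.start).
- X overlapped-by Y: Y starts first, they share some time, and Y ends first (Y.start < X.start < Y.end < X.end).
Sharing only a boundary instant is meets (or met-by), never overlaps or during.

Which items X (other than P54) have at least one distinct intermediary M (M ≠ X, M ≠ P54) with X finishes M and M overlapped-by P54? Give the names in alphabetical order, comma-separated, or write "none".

P57

Target P54 = [April 9, April 18].
Intermediaries M with M overlapped-by P54: P51, P58, P60.
Via P51 — items with X finishes P51: none.
Via P58 — items with X finishes P58: P57.
Via P60 — items with X finishes P60: none.
Union: P57.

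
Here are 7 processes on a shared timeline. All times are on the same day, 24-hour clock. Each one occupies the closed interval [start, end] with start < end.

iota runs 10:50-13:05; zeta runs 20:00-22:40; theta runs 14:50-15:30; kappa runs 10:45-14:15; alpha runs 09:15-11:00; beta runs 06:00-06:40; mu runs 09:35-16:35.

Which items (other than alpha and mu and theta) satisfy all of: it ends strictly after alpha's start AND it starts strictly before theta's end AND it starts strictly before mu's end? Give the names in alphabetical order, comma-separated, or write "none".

Conditions: its end is strictly after alpha's start (X.end > 09:15) AND its start is strictly before theta's end (X.start < 15:30) AND its start is strictly before mu's end (X.start < 16:35).
beta: end 06:40 > 09:15? ✗; start 06:00 < 15:30? ✓; start 06:00 < 16:35? ✓ → no.
iota: end 13:05 > 09:15? ✓; start 10:50 < 15:30? ✓; start 10:50 < 16:35? ✓ → yes.
kappa: end 14:15 > 09:15? ✓; start 10:45 < 15:30? ✓; start 10:45 < 16:35? ✓ → yes.
zeta: end 22:40 > 09:15? ✓; start 20:00 < 15:30? ✗; start 20:00 < 16:35? ✗ → no.
Result: iota, kappa.

iota, kappa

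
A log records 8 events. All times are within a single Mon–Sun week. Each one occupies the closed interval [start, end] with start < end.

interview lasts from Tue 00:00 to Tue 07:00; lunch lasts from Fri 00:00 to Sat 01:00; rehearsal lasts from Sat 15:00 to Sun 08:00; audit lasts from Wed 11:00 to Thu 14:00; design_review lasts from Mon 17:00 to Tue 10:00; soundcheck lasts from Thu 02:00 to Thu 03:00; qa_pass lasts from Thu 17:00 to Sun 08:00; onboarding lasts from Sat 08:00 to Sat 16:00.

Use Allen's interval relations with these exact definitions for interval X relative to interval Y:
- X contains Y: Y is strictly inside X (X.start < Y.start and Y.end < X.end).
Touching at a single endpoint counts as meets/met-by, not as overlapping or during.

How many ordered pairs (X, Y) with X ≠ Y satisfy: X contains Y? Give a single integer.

4

Checking all 56 ordered pairs for relation 'contains'; matching pairs in alphabetical order:
(audit, soundcheck): audit contains soundcheck ✓
(design_review, interview): design_review contains interview ✓
(qa_pass, lunch): qa_pass contains lunch ✓
(qa_pass, onboarding): qa_pass contains onboarding ✓
Count: 4.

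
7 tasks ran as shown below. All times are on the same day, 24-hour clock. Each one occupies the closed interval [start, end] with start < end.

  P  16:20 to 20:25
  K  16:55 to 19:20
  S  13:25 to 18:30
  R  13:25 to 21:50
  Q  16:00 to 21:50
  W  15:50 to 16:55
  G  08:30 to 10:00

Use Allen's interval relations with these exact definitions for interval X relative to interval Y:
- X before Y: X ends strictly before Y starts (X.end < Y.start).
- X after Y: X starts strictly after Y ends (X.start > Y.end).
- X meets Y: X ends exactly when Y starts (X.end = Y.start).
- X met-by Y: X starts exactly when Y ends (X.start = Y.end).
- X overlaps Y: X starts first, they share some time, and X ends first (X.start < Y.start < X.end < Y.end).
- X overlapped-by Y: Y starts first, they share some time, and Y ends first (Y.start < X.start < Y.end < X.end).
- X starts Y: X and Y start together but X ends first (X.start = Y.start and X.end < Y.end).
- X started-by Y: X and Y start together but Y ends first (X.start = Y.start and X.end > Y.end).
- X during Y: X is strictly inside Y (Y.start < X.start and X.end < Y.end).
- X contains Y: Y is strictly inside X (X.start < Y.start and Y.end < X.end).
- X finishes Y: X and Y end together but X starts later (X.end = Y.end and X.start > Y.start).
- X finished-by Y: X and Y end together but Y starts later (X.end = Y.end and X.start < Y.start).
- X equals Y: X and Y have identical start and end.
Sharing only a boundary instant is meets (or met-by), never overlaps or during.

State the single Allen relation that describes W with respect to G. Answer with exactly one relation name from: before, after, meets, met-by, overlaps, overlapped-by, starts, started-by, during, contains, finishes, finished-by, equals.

W = [15:50, 16:55]; G = [08:30, 10:00].
Compare endpoints: W.start > G.start, W.start > G.end, W.end > G.start, W.end > G.end.
That pattern is 'after'.

after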